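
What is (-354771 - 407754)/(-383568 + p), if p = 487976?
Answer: -762525/104408 ≈ -7.3033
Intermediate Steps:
(-354771 - 407754)/(-383568 + p) = (-354771 - 407754)/(-383568 + 487976) = -762525/104408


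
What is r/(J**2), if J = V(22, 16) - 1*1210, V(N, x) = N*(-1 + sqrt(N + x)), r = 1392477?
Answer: 1392477/(484*(56 - sqrt(38))**2) ≈ 1.1584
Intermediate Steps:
J = -1232 + 22*sqrt(38) (J = 22*(-1 + sqrt(22 + 16)) - 1*1210 = 22*(-1 + sqrt(38)) - 1210 = (-22 + 22*sqrt(38)) - 1210 = -1232 + 22*sqrt(38) ≈ -1096.4)
r/(J**2) = 1392477/((-1232 + 22*sqrt(38))**2) = 1392477/(-1232 + 22*sqrt(38))**2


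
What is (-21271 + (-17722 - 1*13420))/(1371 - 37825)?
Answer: 52413/36454 ≈ 1.4378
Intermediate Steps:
(-21271 + (-17722 - 1*13420))/(1371 - 37825) = (-21271 + (-17722 - 13420))/(-36454) = (-21271 - 31142)*(-1/36454) = -52413*(-1/36454) = 52413/36454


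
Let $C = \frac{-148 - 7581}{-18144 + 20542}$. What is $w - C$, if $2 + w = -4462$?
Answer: $- \frac{10696943}{2398} \approx -4460.8$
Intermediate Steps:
$w = -4464$ ($w = -2 - 4462 = -4464$)
$C = - \frac{7729}{2398} \approx -3.2231$
$w - C = -4464 - - \frac{7729}{2398} = -4464 + \frac{7729}{2398} = - \frac{10696943}{2398}$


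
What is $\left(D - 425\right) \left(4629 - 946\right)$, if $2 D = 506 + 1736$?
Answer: $2563368$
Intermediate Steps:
$D = 1121$ ($D = \frac{506 + 1736}{2} = \frac{1}{2} \cdot 2242 = 1121$)
$\left(D - 425\right) \left(4629 - 946\right) = \left(1121 - 425\right) \left(4629 - 946\right) = 696 \cdot 3683 = 2563368$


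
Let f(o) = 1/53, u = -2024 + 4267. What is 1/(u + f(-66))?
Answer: 53/118880 ≈ 0.00044583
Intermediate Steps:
u = 2243
f(o) = 1/53
1/(u + f(-66)) = 1/(2243 + 1/53) = 1/(118880/53) = 53/118880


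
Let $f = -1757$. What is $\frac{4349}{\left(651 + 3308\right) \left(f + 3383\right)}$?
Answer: $\frac{4349}{6437334} \approx 0.00067559$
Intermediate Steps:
$\frac{4349}{\left(651 + 3308\right) \left(f + 3383\right)} = \frac{4349}{\left(651 + 3308\right) \left(-1757 + 3383\right)} = \frac{4349}{3959 \cdot 1626} = \frac{4349}{6437334}$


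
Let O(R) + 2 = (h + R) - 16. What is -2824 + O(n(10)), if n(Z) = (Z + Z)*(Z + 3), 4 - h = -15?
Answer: -2563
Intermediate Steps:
h = 19 (h = 4 - 1*(-15) = 4 + 15 = 19)
n(Z) = 2*Z*(3 + Z) (n(Z) = (2*Z)*(3 + Z) = 2*Z*(3 + Z))
O(R) = 1 + R (O(R) = -2 + ((19 + R) - 16) = -2 + (3 + R) = 1 + R)
-2824 + O(n(10)) = -2824 + (1 + 2*10*(3 + 10)) = -2824 + (1 + 2*10*13) = -2824 + (1 + 260) = -2824 + 261 = -2563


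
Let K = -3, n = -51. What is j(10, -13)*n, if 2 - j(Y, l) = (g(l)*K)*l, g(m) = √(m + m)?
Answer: -102 + 1989*I*√26 ≈ -102.0 + 10142.0*I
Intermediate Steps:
g(m) = √2*√m (g(m) = √(2*m) = √2*√m)
j(Y, l) = 2 + 3*√2*l^(3/2) (j(Y, l) = 2 - (√2*√l)*(-3)*l = 2 - (-3*√2*√l)*l = 2 - (-3)*√2*l^(3/2) = 2 + 3*√2*l^(3/2))
j(10, -13)*n = (2 + 3*√2*(-13)^(3/2))*(-51) = (2 + 3*√2*(-13*I*√13))*(-51) = (2 - 39*I*√26)*(-51) = -102 + 1989*I*√26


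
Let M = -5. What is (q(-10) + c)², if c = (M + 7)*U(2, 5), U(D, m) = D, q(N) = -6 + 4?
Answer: 4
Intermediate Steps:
q(N) = -2
c = 4 (c = (-5 + 7)*2 = 2*2 = 4)
(q(-10) + c)² = (-2 + 4)² = 2² = 4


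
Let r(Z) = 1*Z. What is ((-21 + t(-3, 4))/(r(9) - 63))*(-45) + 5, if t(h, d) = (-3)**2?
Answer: -5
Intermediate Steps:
r(Z) = Z
t(h, d) = 9
((-21 + t(-3, 4))/(r(9) - 63))*(-45) + 5 = ((-21 + 9)/(9 - 63))*(-45) + 5 = -12/(-54)*(-45) + 5 = -12*(-1/54)*(-45) + 5 = (2/9)*(-45) + 5 = -10 + 5 = -5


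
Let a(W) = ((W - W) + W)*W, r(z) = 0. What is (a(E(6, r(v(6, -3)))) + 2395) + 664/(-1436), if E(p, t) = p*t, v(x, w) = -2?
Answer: 859639/359 ≈ 2394.5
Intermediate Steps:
a(W) = W**2 (a(W) = (0 + W)*W = W*W = W**2)
(a(E(6, r(v(6, -3)))) + 2395) + 664/(-1436) = ((6*0)**2 + 2395) + 664/(-1436) = (0**2 + 2395) + 664*(-1/1436) = (0 + 2395) - 166/359 = 2395 - 166/359 = 859639/359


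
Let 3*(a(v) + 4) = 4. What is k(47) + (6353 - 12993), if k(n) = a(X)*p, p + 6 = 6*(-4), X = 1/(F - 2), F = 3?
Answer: -6560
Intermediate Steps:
X = 1 (X = 1/(3 - 2) = 1/1 = 1)
a(v) = -8/3 (a(v) = -4 + (⅓)*4 = -4 + 4/3 = -8/3)
p = -30 (p = -6 + 6*(-4) = -6 - 24 = -30)
k(n) = 80 (k(n) = -8/3*(-30) = 80)
k(47) + (6353 - 12993) = 80 + (6353 - 12993) = 80 - 6640 = -6560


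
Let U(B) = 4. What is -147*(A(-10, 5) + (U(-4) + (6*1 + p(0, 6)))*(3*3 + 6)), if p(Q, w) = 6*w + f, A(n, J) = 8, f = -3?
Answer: -95991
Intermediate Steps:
p(Q, w) = -3 + 6*w (p(Q, w) = 6*w - 3 = -3 + 6*w)
-147*(A(-10, 5) + (U(-4) + (6*1 + p(0, 6)))*(3*3 + 6)) = -147*(8 + (4 + (6*1 + (-3 + 6*6)))*(3*3 + 6)) = -147*(8 + (4 + (6 + (-3 + 36)))*(9 + 6)) = -147*(8 + (4 + (6 + 33))*15) = -147*(8 + (4 + 39)*15) = -147*(8 + 43*15) = -147*(8 + 645) = -147*653 = -95991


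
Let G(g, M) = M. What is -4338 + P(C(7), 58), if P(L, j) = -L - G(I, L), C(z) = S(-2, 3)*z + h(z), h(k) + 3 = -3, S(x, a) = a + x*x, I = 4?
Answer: -4424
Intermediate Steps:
S(x, a) = a + x²
h(k) = -6 (h(k) = -3 - 3 = -6)
C(z) = -6 + 7*z (C(z) = (3 + (-2)²)*z - 6 = (3 + 4)*z - 6 = 7*z - 6 = -6 + 7*z)
P(L, j) = -2*L (P(L, j) = -L - L = -2*L)
-4338 + P(C(7), 58) = -4338 - 2*(-6 + 7*7) = -4338 - 2*(-6 + 49) = -4338 - 2*43 = -4338 - 86 = -4424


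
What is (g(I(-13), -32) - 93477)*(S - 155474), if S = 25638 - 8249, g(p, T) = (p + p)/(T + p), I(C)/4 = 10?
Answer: 12906390695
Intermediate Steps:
I(C) = 40 (I(C) = 4*10 = 40)
g(p, T) = 2*p/(T + p) (g(p, T) = (2*p)/(T + p) = 2*p/(T + p))
S = 17389
(g(I(-13), -32) - 93477)*(S - 155474) = (2*40/(-32 + 40) - 93477)*(17389 - 155474) = (2*40/8 - 93477)*(-138085) = (2*40*(1/8) - 93477)*(-138085) = (10 - 93477)*(-138085) = -93467*(-138085) = 12906390695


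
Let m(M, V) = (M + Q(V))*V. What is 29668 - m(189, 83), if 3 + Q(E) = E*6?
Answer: -27104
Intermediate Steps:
Q(E) = -3 + 6*E (Q(E) = -3 + E*6 = -3 + 6*E)
m(M, V) = V*(-3 + M + 6*V) (m(M, V) = (M + (-3 + 6*V))*V = (-3 + M + 6*V)*V = V*(-3 + M + 6*V))
29668 - m(189, 83) = 29668 - 83*(-3 + 189 + 6*83) = 29668 - 83*(-3 + 189 + 498) = 29668 - 83*684 = 29668 - 1*56772 = 29668 - 56772 = -27104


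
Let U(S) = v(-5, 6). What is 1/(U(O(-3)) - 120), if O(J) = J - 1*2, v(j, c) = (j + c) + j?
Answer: -1/124 ≈ -0.0080645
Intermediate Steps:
v(j, c) = c + 2*j (v(j, c) = (c + j) + j = c + 2*j)
O(J) = -2 + J (O(J) = J - 2 = -2 + J)
U(S) = -4 (U(S) = 6 + 2*(-5) = 6 - 10 = -4)
1/(U(O(-3)) - 120) = 1/(-4 - 120) = 1/(-124) = -1/124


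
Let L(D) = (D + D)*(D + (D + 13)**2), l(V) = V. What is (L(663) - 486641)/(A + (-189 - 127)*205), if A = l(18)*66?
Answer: -606342673/63592 ≈ -9534.9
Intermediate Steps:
L(D) = 2*D*(D + (13 + D)**2) (L(D) = (2*D)*(D + (13 + D)**2) = 2*D*(D + (13 + D)**2))
A = 1188 (A = 18*66 = 1188)
(L(663) - 486641)/(A + (-189 - 127)*205) = (2*663*(663 + (13 + 663)**2) - 486641)/(1188 + (-189 - 127)*205) = (2*663*(663 + 676**2) - 486641)/(1188 - 316*205) = (2*663*(663 + 456976) - 486641)/(1188 - 64780) = (2*663*457639 - 486641)/(-63592) = (606829314 - 486641)*(-1/63592) = 606342673*(-1/63592) = -606342673/63592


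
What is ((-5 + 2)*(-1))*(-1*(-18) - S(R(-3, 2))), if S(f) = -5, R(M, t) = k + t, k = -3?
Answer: 69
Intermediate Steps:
R(M, t) = -3 + t
((-5 + 2)*(-1))*(-1*(-18) - S(R(-3, 2))) = ((-5 + 2)*(-1))*(-1*(-18) - 1*(-5)) = (-3*(-1))*(18 + 5) = 3*23 = 69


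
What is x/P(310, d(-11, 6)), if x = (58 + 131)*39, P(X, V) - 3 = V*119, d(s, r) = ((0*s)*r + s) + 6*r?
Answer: 7371/2978 ≈ 2.4752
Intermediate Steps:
d(s, r) = s + 6*r (d(s, r) = (0*r + s) + 6*r = (0 + s) + 6*r = s + 6*r)
P(X, V) = 3 + 119*V (P(X, V) = 3 + V*119 = 3 + 119*V)
x = 7371 (x = 189*39 = 7371)
x/P(310, d(-11, 6)) = 7371/(3 + 119*(-11 + 6*6)) = 7371/(3 + 119*(-11 + 36)) = 7371/(3 + 119*25) = 7371/(3 + 2975) = 7371/2978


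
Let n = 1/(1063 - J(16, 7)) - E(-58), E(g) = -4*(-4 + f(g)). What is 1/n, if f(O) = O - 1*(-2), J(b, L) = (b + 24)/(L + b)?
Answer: -24409/5858137 ≈ -0.0041667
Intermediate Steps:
J(b, L) = (24 + b)/(L + b)
f(O) = 2 + O (f(O) = O + 2 = 2 + O)
E(g) = 8 - 4*g (E(g) = -4*(-4 + (2 + g)) = -4*(-2 + g) = 8 - 4*g)
n = -5858137/24409 (n = 1/(1063 - (24 + 16)/(7 + 16)) - (8 - 4*(-58)) = 1/(1063 - 40/23) - (8 + 232) = 1/(1063 - 40/23) - 1*240 = 1/(1063 - 1*40/23) - 240 = 1/(1063 - 40/23) - 240 = 1/(24409/23) - 240 = 23/24409 - 240 = -5858137/24409 ≈ -240.00)
1/n = 1/(-5858137/24409) = -24409/5858137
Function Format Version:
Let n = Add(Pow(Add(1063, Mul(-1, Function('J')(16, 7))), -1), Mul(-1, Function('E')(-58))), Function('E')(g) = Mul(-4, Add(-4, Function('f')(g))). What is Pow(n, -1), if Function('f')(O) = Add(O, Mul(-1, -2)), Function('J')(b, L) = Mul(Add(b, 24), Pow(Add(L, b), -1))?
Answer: Rational(-24409, 5858137) ≈ -0.0041667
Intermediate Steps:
Function('J')(b, L) = Mul(Pow(Add(L, b), -1), Add(24, b)) (Function('J')(b, L) = Mul(Add(24, b), Pow(Add(L, b), -1)) = Mul(Pow(Add(L, b), -1), Add(24, b)))
Function('f')(O) = Add(2, O) (Function('f')(O) = Add(O, 2) = Add(2, O))
Function('E')(g) = Add(8, Mul(-4, g)) (Function('E')(g) = Mul(-4, Add(-4, Add(2, g))) = Mul(-4, Add(-2, g)) = Add(8, Mul(-4, g)))
n = Rational(-5858137, 24409) (n = Add(Pow(Add(1063, Mul(-1, Mul(Pow(Add(7, 16), -1), Add(24, 16)))), -1), Mul(-1, Add(8, Mul(-4, -58)))) = Add(Pow(Add(1063, Mul(-1, Mul(Pow(23, -1), 40))), -1), Mul(-1, Add(8, 232))) = Add(Pow(Add(1063, Mul(-1, Mul(Rational(1, 23), 40))), -1), Mul(-1, 240)) = Add(Pow(Add(1063, Mul(-1, Rational(40, 23))), -1), -240) = Add(Pow(Add(1063, Rational(-40, 23)), -1), -240) = Add(Pow(Rational(24409, 23), -1), -240) = Add(Rational(23, 24409), -240) = Rational(-5858137, 24409) ≈ -240.00)
Pow(n, -1) = Pow(Rational(-5858137, 24409), -1) = Rational(-24409, 5858137)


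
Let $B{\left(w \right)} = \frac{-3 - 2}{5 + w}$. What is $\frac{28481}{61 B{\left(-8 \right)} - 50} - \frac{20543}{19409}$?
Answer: $\frac{1655179022}{3008395} \approx 550.19$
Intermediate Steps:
$B{\left(w \right)} = - \frac{5}{5 + w}$
$\frac{28481}{61 B{\left(-8 \right)} - 50} - \frac{20543}{19409} = \frac{28481}{61 \left(- \frac{5}{5 - 8}\right) - 50} - \frac{20543}{19409} = \frac{28481}{61 \left(- \frac{5}{-3}\right) - 50} - \frac{20543}{19409} = \frac{28481}{61 \left(\left(-5\right) \left(- \frac{1}{3}\right)\right) - 50} - \frac{20543}{19409} = \frac{28481}{61 \cdot \frac{5}{3} - 50} - \frac{20543}{19409} = \frac{28481}{\frac{305}{3} - 50} - \frac{20543}{19409} = \frac{28481}{\frac{155}{3}} - \frac{20543}{19409} = 28481 \cdot \frac{3}{155} - \frac{20543}{19409} = \frac{85443}{155} - \frac{20543}{19409} = \frac{1655179022}{3008395}$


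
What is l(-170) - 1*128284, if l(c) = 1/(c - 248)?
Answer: -53622713/418 ≈ -1.2828e+5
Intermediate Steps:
l(c) = 1/(-248 + c)
l(-170) - 1*128284 = 1/(-248 - 170) - 1*128284 = 1/(-418) - 128284 = -1/418 - 128284 = -53622713/418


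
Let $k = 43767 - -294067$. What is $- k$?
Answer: $-337834$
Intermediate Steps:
$k = 337834$ ($k = 43767 + 294067 = 337834$)
$- k = \left(-1\right) 337834 = -337834$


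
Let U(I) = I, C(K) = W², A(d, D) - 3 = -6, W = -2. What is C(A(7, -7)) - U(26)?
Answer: -22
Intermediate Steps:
A(d, D) = -3 (A(d, D) = 3 - 6 = -3)
C(K) = 4 (C(K) = (-2)² = 4)
C(A(7, -7)) - U(26) = 4 - 1*26 = 4 - 26 = -22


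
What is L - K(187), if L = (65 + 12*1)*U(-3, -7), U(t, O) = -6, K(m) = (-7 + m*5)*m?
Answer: -173998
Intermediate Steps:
K(m) = m*(-7 + 5*m) (K(m) = (-7 + 5*m)*m = m*(-7 + 5*m))
L = -462 (L = (65 + 12*1)*(-6) = (65 + 12)*(-6) = 77*(-6) = -462)
L - K(187) = -462 - 187*(-7 + 5*187) = -462 - 187*(-7 + 935) = -462 - 187*928 = -462 - 1*173536 = -462 - 173536 = -173998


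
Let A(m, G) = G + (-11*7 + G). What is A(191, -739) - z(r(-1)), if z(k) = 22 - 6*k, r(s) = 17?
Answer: -1475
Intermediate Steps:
A(m, G) = -77 + 2*G (A(m, G) = G + (-77 + G) = -77 + 2*G)
A(191, -739) - z(r(-1)) = (-77 + 2*(-739)) - (22 - 6*17) = (-77 - 1478) - (22 - 102) = -1555 - 1*(-80) = -1555 + 80 = -1475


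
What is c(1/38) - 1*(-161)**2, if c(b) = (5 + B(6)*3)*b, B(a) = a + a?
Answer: -984957/38 ≈ -25920.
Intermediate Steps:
B(a) = 2*a
c(b) = 41*b (c(b) = (5 + (2*6)*3)*b = (5 + 12*3)*b = (5 + 36)*b = 41*b)
c(1/38) - 1*(-161)**2 = 41/38 - 1*(-161)**2 = 41*(1/38) - 1*25921 = 41/38 - 25921 = -984957/38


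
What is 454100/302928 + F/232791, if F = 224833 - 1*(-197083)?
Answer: 19460046929/5876576004 ≈ 3.3115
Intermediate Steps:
F = 421916 (F = 224833 + 197083 = 421916)
454100/302928 + F/232791 = 454100/302928 + 421916/232791 = 454100*(1/302928) + 421916*(1/232791) = 113525/75732 + 421916/232791 = 19460046929/5876576004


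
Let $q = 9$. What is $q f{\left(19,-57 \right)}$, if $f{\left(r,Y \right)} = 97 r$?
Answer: $16587$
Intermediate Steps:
$q f{\left(19,-57 \right)} = 9 \cdot 97 \cdot 19 = 9 \cdot 1843 = 16587$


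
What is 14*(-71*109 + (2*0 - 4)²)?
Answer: -108122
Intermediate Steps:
14*(-71*109 + (2*0 - 4)²) = 14*(-7739 + (0 - 4)²) = 14*(-7739 + (-4)²) = 14*(-7739 + 16) = 14*(-7723) = -108122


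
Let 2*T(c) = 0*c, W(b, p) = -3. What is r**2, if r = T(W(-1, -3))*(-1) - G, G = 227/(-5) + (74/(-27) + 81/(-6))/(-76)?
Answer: 859742491729/421070400 ≈ 2041.8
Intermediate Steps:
T(c) = 0 (T(c) = (0*c)/2 = (1/2)*0 = 0)
G = -927223/20520 (G = 227*(-1/5) + (74*(-1/27) + 81*(-1/6))*(-1/76) = -227/5 + (-74/27 - 27/2)*(-1/76) = -227/5 - 877/54*(-1/76) = -227/5 + 877/4104 = -927223/20520 ≈ -45.186)
r = 927223/20520 (r = 0*(-1) - 1*(-927223/20520) = 0 + 927223/20520 = 927223/20520 ≈ 45.186)
r**2 = (927223/20520)**2 = 859742491729/421070400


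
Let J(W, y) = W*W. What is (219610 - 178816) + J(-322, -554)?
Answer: 144478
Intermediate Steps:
J(W, y) = W**2
(219610 - 178816) + J(-322, -554) = (219610 - 178816) + (-322)**2 = 40794 + 103684 = 144478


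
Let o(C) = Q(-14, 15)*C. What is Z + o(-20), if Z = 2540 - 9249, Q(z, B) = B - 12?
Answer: -6769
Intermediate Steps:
Q(z, B) = -12 + B
o(C) = 3*C (o(C) = (-12 + 15)*C = 3*C)
Z = -6709
Z + o(-20) = -6709 + 3*(-20) = -6709 - 60 = -6769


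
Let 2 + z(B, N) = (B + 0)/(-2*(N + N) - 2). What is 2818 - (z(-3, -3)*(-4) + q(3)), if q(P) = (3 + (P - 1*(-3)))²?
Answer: 13639/5 ≈ 2727.8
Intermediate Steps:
q(P) = (6 + P)² (q(P) = (3 + (P + 3))² = (3 + (3 + P))² = (6 + P)²)
z(B, N) = -2 + B/(-2 - 4*N) (z(B, N) = -2 + (B + 0)/(-2*(N + N) - 2) = -2 + B/(-4*N - 2) = -2 + B/(-2 - 4*N))
2818 - (z(-3, -3)*(-4) + q(3)) = 2818 - (((-4 - 1*(-3) - 8*(-3))/(2*(1 + 2*(-3))))*(-4) + (6 + 3)²) = 2818 - (((-4 + 3 + 24)/(2*(1 - 6)))*(-4) + 9²) = 2818 - (((½)*23/(-5))*(-4) + 81) = 2818 - (((½)*(-⅕)*23)*(-4) + 81) = 2818 - (-23/10*(-4) + 81) = 2818 - (46/5 + 81) = 2818 - 1*451/5 = 2818 - 451/5 = 13639/5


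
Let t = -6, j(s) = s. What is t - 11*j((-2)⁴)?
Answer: -182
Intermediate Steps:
t - 11*j((-2)⁴) = -6 - 11*(-2)⁴ = -6 - 11*16 = -6 - 176 = -182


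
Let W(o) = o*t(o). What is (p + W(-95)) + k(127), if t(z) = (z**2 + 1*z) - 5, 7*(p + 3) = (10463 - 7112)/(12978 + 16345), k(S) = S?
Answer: -174010214660/205261 ≈ -8.4775e+5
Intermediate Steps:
p = -612432/205261 (p = -3 + ((10463 - 7112)/(12978 + 16345))/7 = -3 + (3351/29323)/7 = -3 + (3351*(1/29323))/7 = -3 + (1/7)*(3351/29323) = -3 + 3351/205261 = -612432/205261 ≈ -2.9837)
t(z) = -5 + z + z**2 (t(z) = (z**2 + z) - 5 = (z + z**2) - 5 = -5 + z + z**2)
W(o) = o*(-5 + o + o**2)
(p + W(-95)) + k(127) = (-612432/205261 - 95*(-5 - 95 + (-95)**2)) + 127 = (-612432/205261 - 95*(-5 - 95 + 9025)) + 127 = (-612432/205261 - 95*8925) + 127 = (-612432/205261 - 847875) + 127 = -174036282807/205261 + 127 = -174010214660/205261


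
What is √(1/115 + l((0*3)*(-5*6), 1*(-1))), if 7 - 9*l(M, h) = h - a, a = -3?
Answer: 2*√16790/345 ≈ 0.75117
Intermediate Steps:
l(M, h) = 4/9 - h/9 (l(M, h) = 7/9 - (h - 1*(-3))/9 = 7/9 - (h + 3)/9 = 7/9 - (3 + h)/9 = 7/9 + (-⅓ - h/9) = 4/9 - h/9)
√(1/115 + l((0*3)*(-5*6), 1*(-1))) = √(1/115 + (4/9 - (-1)/9)) = √(1/115 + (4/9 - ⅑*(-1))) = √(1/115 + (4/9 + ⅑)) = √(1/115 + 5/9) = √(584/1035) = 2*√16790/345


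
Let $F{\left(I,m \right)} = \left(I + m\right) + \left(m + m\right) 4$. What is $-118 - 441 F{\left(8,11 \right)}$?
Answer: $-47305$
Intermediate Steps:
$F{\left(I,m \right)} = I + 9 m$ ($F{\left(I,m \right)} = \left(I + m\right) + 2 m 4 = \left(I + m\right) + 8 m = I + 9 m$)
$-118 - 441 F{\left(8,11 \right)} = -118 - 441 \left(8 + 9 \cdot 11\right) = -118 - 441 \left(8 + 99\right) = -118 - 47187 = -47305$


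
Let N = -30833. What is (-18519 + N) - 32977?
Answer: -82329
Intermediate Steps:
(-18519 + N) - 32977 = (-18519 - 30833) - 32977 = -49352 - 32977 = -82329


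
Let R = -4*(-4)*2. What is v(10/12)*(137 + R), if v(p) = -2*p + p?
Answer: -845/6 ≈ -140.83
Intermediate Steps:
v(p) = -p
R = 32 (R = 16*2 = 32)
v(10/12)*(137 + R) = (-10/12)*(137 + 32) = -10/12*169 = -1*⅚*169 = -⅚*169 = -845/6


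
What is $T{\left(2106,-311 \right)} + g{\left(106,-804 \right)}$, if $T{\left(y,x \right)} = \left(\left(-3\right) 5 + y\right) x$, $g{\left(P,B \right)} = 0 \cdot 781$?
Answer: $-650301$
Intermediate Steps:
$g{\left(P,B \right)} = 0$
$T{\left(y,x \right)} = x \left(-15 + y\right)$ ($T{\left(y,x \right)} = \left(-15 + y\right) x = x \left(-15 + y\right)$)
$T{\left(2106,-311 \right)} + g{\left(106,-804 \right)} = - 311 \left(-15 + 2106\right) + 0 = \left(-311\right) 2091 + 0 = -650301 + 0 = -650301$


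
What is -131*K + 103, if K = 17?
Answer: -2124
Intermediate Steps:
-131*K + 103 = -131*17 + 103 = -2227 + 103 = -2124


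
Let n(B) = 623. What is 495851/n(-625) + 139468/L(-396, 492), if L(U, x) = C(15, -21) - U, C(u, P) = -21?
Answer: 272832689/233625 ≈ 1167.8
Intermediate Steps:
L(U, x) = -21 - U
495851/n(-625) + 139468/L(-396, 492) = 495851/623 + 139468/(-21 - 1*(-396)) = 495851*(1/623) + 139468/(-21 + 396) = 495851/623 + 139468/375 = 272832689/233625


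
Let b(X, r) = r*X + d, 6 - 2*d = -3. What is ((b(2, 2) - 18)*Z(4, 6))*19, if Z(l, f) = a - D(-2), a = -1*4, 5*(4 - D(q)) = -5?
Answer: 3249/2 ≈ 1624.5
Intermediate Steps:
d = 9/2 (d = 3 - ½*(-3) = 3 + 3/2 = 9/2 ≈ 4.5000)
b(X, r) = 9/2 + X*r (b(X, r) = r*X + 9/2 = X*r + 9/2 = 9/2 + X*r)
D(q) = 5 (D(q) = 4 - ⅕*(-5) = 4 + 1 = 5)
a = -4
Z(l, f) = -9 (Z(l, f) = -4 - 1*5 = -4 - 5 = -9)
((b(2, 2) - 18)*Z(4, 6))*19 = (((9/2 + 2*2) - 18)*(-9))*19 = (((9/2 + 4) - 18)*(-9))*19 = ((17/2 - 18)*(-9))*19 = -19/2*(-9)*19 = (171/2)*19 = 3249/2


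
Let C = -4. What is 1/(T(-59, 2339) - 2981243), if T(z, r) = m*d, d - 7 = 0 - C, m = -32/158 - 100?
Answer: -79/235605273 ≈ -3.3531e-7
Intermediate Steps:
m = -7916/79 (m = -32*1/158 - 100 = -16/79 - 100 = -7916/79 ≈ -100.20)
d = 11 (d = 7 + (0 - 1*(-4)) = 7 + (0 + 4) = 7 + 4 = 11)
T(z, r) = -87076/79 (T(z, r) = -7916/79*11 = -87076/79)
1/(T(-59, 2339) - 2981243) = 1/(-87076/79 - 2981243) = 1/(-235605273/79) = -79/235605273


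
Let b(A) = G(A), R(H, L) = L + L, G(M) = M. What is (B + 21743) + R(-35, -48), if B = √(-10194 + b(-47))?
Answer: 21647 + 7*I*√209 ≈ 21647.0 + 101.2*I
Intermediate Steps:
R(H, L) = 2*L
b(A) = A
B = 7*I*√209 (B = √(-10194 - 47) = √(-10241) = 7*I*√209 ≈ 101.2*I)
(B + 21743) + R(-35, -48) = (7*I*√209 + 21743) + 2*(-48) = (21743 + 7*I*√209) - 96 = 21647 + 7*I*√209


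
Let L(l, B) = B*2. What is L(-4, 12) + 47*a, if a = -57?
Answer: -2655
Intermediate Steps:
L(l, B) = 2*B
L(-4, 12) + 47*a = 2*12 + 47*(-57) = 24 - 2679 = -2655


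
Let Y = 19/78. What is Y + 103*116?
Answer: 931963/78 ≈ 11948.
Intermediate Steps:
Y = 19/78 (Y = 19*(1/78) = 19/78 ≈ 0.24359)
Y + 103*116 = 19/78 + 103*116 = 19/78 + 11948 = 931963/78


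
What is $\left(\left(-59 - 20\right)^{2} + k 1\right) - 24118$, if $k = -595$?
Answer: $-18472$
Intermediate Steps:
$\left(\left(-59 - 20\right)^{2} + k 1\right) - 24118 = \left(\left(-59 - 20\right)^{2} - 595\right) - 24118 = \left(\left(-79\right)^{2} - 595\right) - 24118 = \left(6241 - 595\right) - 24118 = 5646 - 24118 = -18472$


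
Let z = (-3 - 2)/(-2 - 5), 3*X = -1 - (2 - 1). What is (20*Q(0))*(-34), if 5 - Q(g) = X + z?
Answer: -70720/21 ≈ -3367.6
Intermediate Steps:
X = -⅔ (X = (-1 - (2 - 1))/3 = (-1 - 1*1)/3 = (-1 - 1)/3 = (⅓)*(-2) = -⅔ ≈ -0.66667)
z = 5/7 (z = -5/(-7) = -5*(-⅐) = 5/7 ≈ 0.71429)
Q(g) = 104/21 (Q(g) = 5 - (-⅔ + 5/7) = 5 - 1*1/21 = 5 - 1/21 = 104/21)
(20*Q(0))*(-34) = (20*(104/21))*(-34) = (2080/21)*(-34) = -70720/21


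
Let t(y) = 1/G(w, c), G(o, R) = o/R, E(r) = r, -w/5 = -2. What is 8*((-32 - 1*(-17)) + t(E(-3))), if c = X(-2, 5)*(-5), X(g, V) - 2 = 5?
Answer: -148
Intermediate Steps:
w = 10 (w = -5*(-2) = 10)
X(g, V) = 7 (X(g, V) = 2 + 5 = 7)
c = -35 (c = 7*(-5) = -35)
t(y) = -7/2 (t(y) = 1/(10/(-35)) = 1/(10*(-1/35)) = 1/(-2/7) = -7/2)
8*((-32 - 1*(-17)) + t(E(-3))) = 8*((-32 - 1*(-17)) - 7/2) = 8*((-32 + 17) - 7/2) = 8*(-15 - 7/2) = 8*(-37/2) = -148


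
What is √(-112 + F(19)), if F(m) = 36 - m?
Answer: I*√95 ≈ 9.7468*I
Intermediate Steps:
√(-112 + F(19)) = √(-112 + (36 - 1*19)) = √(-112 + (36 - 19)) = √(-112 + 17) = √(-95) = I*√95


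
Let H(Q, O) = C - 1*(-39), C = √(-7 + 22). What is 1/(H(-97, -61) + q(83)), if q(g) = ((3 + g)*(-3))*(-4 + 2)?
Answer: 37/20534 - √15/308010 ≈ 0.0017893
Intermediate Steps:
C = √15 ≈ 3.8730
q(g) = 18 + 6*g (q(g) = (-9 - 3*g)*(-2) = 18 + 6*g)
H(Q, O) = 39 + √15 (H(Q, O) = √15 - 1*(-39) = √15 + 39 = 39 + √15)
1/(H(-97, -61) + q(83)) = 1/((39 + √15) + (18 + 6*83)) = 1/((39 + √15) + (18 + 498)) = 1/((39 + √15) + 516) = 1/(555 + √15)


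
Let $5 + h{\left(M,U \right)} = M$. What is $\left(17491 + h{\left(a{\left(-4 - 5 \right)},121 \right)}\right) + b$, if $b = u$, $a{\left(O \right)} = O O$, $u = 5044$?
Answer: $22611$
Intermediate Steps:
$a{\left(O \right)} = O^{2}$
$h{\left(M,U \right)} = -5 + M$
$b = 5044$
$\left(17491 + h{\left(a{\left(-4 - 5 \right)},121 \right)}\right) + b = \left(17491 - \left(5 - \left(-4 - 5\right)^{2}\right)\right) + 5044 = \left(17491 - \left(5 - \left(-9\right)^{2}\right)\right) + 5044 = \left(17491 + \left(-5 + 81\right)\right) + 5044 = \left(17491 + 76\right) + 5044 = 17567 + 5044 = 22611$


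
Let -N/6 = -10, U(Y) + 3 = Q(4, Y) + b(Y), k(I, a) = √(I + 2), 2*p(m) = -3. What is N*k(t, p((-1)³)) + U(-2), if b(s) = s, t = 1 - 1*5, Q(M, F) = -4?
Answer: -9 + 60*I*√2 ≈ -9.0 + 84.853*I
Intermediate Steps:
p(m) = -3/2 (p(m) = (½)*(-3) = -3/2)
t = -4 (t = 1 - 5 = -4)
k(I, a) = √(2 + I)
U(Y) = -7 + Y (U(Y) = -3 + (-4 + Y) = -7 + Y)
N = 60 (N = -6*(-10) = 60)
N*k(t, p((-1)³)) + U(-2) = 60*√(2 - 4) + (-7 - 2) = 60*√(-2) - 9 = 60*(I*√2) - 9 = 60*I*√2 - 9 = -9 + 60*I*√2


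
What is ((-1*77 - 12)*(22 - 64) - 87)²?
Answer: 13329801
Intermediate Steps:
((-1*77 - 12)*(22 - 64) - 87)² = ((-77 - 12)*(-42) - 87)² = (-89*(-42) - 87)² = (3738 - 87)² = 3651² = 13329801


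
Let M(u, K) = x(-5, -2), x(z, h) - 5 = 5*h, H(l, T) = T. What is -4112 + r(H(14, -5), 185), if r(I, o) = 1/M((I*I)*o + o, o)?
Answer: -20561/5 ≈ -4112.2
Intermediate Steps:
x(z, h) = 5 + 5*h
M(u, K) = -5 (M(u, K) = 5 + 5*(-2) = 5 - 10 = -5)
r(I, o) = -⅕ (r(I, o) = 1/(-5) = -⅕)
-4112 + r(H(14, -5), 185) = -4112 - ⅕ = -20561/5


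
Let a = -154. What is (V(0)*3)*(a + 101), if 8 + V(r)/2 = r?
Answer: 2544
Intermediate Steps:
V(r) = -16 + 2*r
(V(0)*3)*(a + 101) = ((-16 + 2*0)*3)*(-154 + 101) = ((-16 + 0)*3)*(-53) = -16*3*(-53) = -48*(-53) = 2544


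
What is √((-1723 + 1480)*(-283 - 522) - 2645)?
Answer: √192970 ≈ 439.28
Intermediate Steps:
√((-1723 + 1480)*(-283 - 522) - 2645) = √(-243*(-805) - 2645) = √(195615 - 2645) = √192970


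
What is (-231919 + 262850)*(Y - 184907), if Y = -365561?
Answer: -17026525708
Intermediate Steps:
(-231919 + 262850)*(Y - 184907) = (-231919 + 262850)*(-365561 - 184907) = 30931*(-550468) = -17026525708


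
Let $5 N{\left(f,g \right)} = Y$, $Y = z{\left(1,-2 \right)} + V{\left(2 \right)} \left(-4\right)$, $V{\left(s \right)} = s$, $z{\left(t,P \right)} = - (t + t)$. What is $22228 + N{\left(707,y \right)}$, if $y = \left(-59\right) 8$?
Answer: $22226$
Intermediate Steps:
$z{\left(t,P \right)} = - 2 t$
$y = -472$
$Y = -10$ ($Y = \left(-2\right) 1 + 2 \left(-4\right) = -2 - 8 = -10$)
$N{\left(f,g \right)} = -2$ ($N{\left(f,g \right)} = \frac{1}{5} \left(-10\right) = -2$)
$22228 + N{\left(707,y \right)} = 22228 - 2 = 22226$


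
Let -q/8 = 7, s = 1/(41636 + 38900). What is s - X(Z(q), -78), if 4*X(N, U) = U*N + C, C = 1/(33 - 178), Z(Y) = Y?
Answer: -12752049961/11677720 ≈ -1092.0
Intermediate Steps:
s = 1/80536 ≈ 1.2417e-5
q = -56 (q = -8*7 = -56)
C = -1/145 (C = 1/(-145) = -1/145 ≈ -0.0068966)
X(N, U) = -1/580 + N*U/4 (X(N, U) = (U*N - 1/145)/4 = (N*U - 1/145)/4 = (-1/145 + N*U)/4 = -1/580 + N*U/4)
s - X(Z(q), -78) = 1/80536 - (-1/580 + (¼)*(-56)*(-78)) = 1/80536 - (-1/580 + 1092) = 1/80536 - 1*633359/580 = 1/80536 - 633359/580 = -12752049961/11677720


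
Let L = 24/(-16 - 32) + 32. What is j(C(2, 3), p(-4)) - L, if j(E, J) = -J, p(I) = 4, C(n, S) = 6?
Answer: -71/2 ≈ -35.500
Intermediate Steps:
L = 63/2 (L = 24/(-48) + 32 = 24*(-1/48) + 32 = -½ + 32 = 63/2 ≈ 31.500)
j(C(2, 3), p(-4)) - L = -1*4 - 1*63/2 = -4 - 63/2 = -71/2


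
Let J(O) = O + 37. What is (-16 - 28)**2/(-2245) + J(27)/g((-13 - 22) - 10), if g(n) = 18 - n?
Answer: 21712/141435 ≈ 0.15351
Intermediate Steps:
J(O) = 37 + O
(-16 - 28)**2/(-2245) + J(27)/g((-13 - 22) - 10) = (-16 - 28)**2/(-2245) + (37 + 27)/(18 - ((-13 - 22) - 10)) = (-44)**2*(-1/2245) + 64/(18 - (-35 - 10)) = 1936*(-1/2245) + 64/(18 - 1*(-45)) = -1936/2245 + 64/(18 + 45) = -1936/2245 + 64/63 = 21712/141435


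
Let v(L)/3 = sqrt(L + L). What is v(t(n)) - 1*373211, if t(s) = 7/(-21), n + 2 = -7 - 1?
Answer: -373211 + I*sqrt(6) ≈ -3.7321e+5 + 2.4495*I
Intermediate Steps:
n = -10 (n = -2 + (-7 - 1) = -2 - 8 = -10)
t(s) = -1/3 (t(s) = 7*(-1/21) = -1/3)
v(L) = 3*sqrt(2)*sqrt(L) (v(L) = 3*sqrt(L + L) = 3*sqrt(2*L) = 3*(sqrt(2)*sqrt(L)) = 3*sqrt(2)*sqrt(L))
v(t(n)) - 1*373211 = 3*sqrt(2)*sqrt(-1/3) - 1*373211 = 3*sqrt(2)*(I*sqrt(3)/3) - 373211 = I*sqrt(6) - 373211 = -373211 + I*sqrt(6)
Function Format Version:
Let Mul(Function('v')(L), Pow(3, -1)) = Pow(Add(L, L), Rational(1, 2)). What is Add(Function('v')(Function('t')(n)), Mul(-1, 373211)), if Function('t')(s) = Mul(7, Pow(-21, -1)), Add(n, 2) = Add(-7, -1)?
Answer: Add(-373211, Mul(I, Pow(6, Rational(1, 2)))) ≈ Add(-3.7321e+5, Mul(2.4495, I))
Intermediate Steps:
n = -10 (n = Add(-2, Add(-7, -1)) = Add(-2, -8) = -10)
Function('t')(s) = Rational(-1, 3) (Function('t')(s) = Mul(7, Rational(-1, 21)) = Rational(-1, 3))
Function('v')(L) = Mul(3, Pow(2, Rational(1, 2)), Pow(L, Rational(1, 2))) (Function('v')(L) = Mul(3, Pow(Add(L, L), Rational(1, 2))) = Mul(3, Pow(Mul(2, L), Rational(1, 2))) = Mul(3, Mul(Pow(2, Rational(1, 2)), Pow(L, Rational(1, 2)))) = Mul(3, Pow(2, Rational(1, 2)), Pow(L, Rational(1, 2))))
Add(Function('v')(Function('t')(n)), Mul(-1, 373211)) = Add(Mul(3, Pow(2, Rational(1, 2)), Pow(Rational(-1, 3), Rational(1, 2))), Mul(-1, 373211)) = Add(Mul(3, Pow(2, Rational(1, 2)), Mul(Rational(1, 3), I, Pow(3, Rational(1, 2)))), -373211) = Add(Mul(I, Pow(6, Rational(1, 2))), -373211) = Add(-373211, Mul(I, Pow(6, Rational(1, 2))))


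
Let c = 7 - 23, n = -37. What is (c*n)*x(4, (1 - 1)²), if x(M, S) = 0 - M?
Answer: -2368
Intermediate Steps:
c = -16
x(M, S) = -M
(c*n)*x(4, (1 - 1)²) = (-16*(-37))*(-1*4) = 592*(-4) = -2368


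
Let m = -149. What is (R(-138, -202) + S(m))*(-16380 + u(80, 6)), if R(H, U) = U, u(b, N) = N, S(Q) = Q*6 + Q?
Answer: 20385630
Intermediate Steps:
S(Q) = 7*Q (S(Q) = 6*Q + Q = 7*Q)
(R(-138, -202) + S(m))*(-16380 + u(80, 6)) = (-202 + 7*(-149))*(-16380 + 6) = (-202 - 1043)*(-16374) = -1245*(-16374) = 20385630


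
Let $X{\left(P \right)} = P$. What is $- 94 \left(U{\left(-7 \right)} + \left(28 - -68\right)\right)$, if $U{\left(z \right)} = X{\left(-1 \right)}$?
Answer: $-8930$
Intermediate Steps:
$U{\left(z \right)} = -1$
$- 94 \left(U{\left(-7 \right)} + \left(28 - -68\right)\right) = - 94 \left(-1 + \left(28 - -68\right)\right) = - 94 \left(-1 + \left(28 + 68\right)\right) = - 94 \left(-1 + 96\right) = \left(-94\right) 95 = -8930$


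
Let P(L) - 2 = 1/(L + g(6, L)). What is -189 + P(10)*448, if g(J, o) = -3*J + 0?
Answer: 651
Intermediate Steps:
g(J, o) = -3*J
P(L) = 2 + 1/(-18 + L) (P(L) = 2 + 1/(L - 3*6) = 2 + 1/(L - 18) = 2 + 1/(-18 + L))
-189 + P(10)*448 = -189 + ((-35 + 2*10)/(-18 + 10))*448 = -189 + ((-35 + 20)/(-8))*448 = -189 - ⅛*(-15)*448 = -189 + (15/8)*448 = -189 + 840 = 651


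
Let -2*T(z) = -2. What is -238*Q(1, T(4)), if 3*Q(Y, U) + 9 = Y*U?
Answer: 1904/3 ≈ 634.67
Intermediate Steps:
T(z) = 1 (T(z) = -½*(-2) = 1)
Q(Y, U) = -3 + U*Y/3 (Q(Y, U) = -3 + (Y*U)/3 = -3 + (U*Y)/3 = -3 + U*Y/3)
-238*Q(1, T(4)) = -238*(-3 + (⅓)*1*1) = -238*(-3 + ⅓) = -238*(-8/3) = 1904/3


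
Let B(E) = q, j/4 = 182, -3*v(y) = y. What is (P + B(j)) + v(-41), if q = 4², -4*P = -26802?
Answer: 40381/6 ≈ 6730.2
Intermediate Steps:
P = 13401/2 (P = -¼*(-26802) = 13401/2 ≈ 6700.5)
v(y) = -y/3
j = 728 (j = 4*182 = 728)
q = 16
B(E) = 16
(P + B(j)) + v(-41) = (13401/2 + 16) - ⅓*(-41) = 13433/2 + 41/3 = 40381/6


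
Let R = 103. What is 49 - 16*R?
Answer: -1599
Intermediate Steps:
49 - 16*R = 49 - 16*103 = 49 - 1648 = -1599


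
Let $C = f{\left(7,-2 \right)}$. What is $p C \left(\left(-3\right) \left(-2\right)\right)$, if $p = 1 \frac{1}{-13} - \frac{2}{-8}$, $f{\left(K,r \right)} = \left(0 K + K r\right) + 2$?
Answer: $- \frac{162}{13} \approx -12.462$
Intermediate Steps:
$f{\left(K,r \right)} = 2 + K r$ ($f{\left(K,r \right)} = \left(0 + K r\right) + 2 = K r + 2 = 2 + K r$)
$C = -12$ ($C = 2 + 7 \left(-2\right) = 2 - 14 = -12$)
$p = \frac{9}{52}$ ($p = 1 \left(- \frac{1}{13}\right) - - \frac{1}{4} = - \frac{1}{13} + \frac{1}{4} = \frac{9}{52} \approx 0.17308$)
$p C \left(\left(-3\right) \left(-2\right)\right) = \frac{9}{52} \left(-12\right) \left(\left(-3\right) \left(-2\right)\right) = \left(- \frac{27}{13}\right) 6 = - \frac{162}{13}$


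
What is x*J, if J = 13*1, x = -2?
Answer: -26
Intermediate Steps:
J = 13
x*J = -2*13 = -26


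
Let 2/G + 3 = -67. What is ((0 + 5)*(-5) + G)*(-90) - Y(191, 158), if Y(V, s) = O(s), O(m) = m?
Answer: 14662/7 ≈ 2094.6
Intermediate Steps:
G = -1/35 (G = 2/(-3 - 67) = 2/(-70) = 2*(-1/70) = -1/35 ≈ -0.028571)
Y(V, s) = s
((0 + 5)*(-5) + G)*(-90) - Y(191, 158) = ((0 + 5)*(-5) - 1/35)*(-90) - 1*158 = (5*(-5) - 1/35)*(-90) - 158 = (-25 - 1/35)*(-90) - 158 = -876/35*(-90) - 158 = 15768/7 - 158 = 14662/7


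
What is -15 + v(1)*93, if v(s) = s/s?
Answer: 78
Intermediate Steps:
v(s) = 1
-15 + v(1)*93 = -15 + 1*93 = -15 + 93 = 78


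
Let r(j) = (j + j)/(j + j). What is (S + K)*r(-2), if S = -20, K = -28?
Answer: -48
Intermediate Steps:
r(j) = 1 (r(j) = (2*j)/((2*j)) = (2*j)*(1/(2*j)) = 1)
(S + K)*r(-2) = (-20 - 28)*1 = -48*1 = -48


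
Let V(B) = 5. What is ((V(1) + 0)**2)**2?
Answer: 625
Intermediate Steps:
((V(1) + 0)**2)**2 = ((5 + 0)**2)**2 = (5**2)**2 = 25**2 = 625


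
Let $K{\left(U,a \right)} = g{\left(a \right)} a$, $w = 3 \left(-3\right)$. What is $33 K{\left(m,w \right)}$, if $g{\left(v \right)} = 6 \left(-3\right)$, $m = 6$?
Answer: $5346$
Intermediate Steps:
$w = -9$
$g{\left(v \right)} = -18$
$K{\left(U,a \right)} = - 18 a$
$33 K{\left(m,w \right)} = 33 \left(\left(-18\right) \left(-9\right)\right) = 33 \cdot 162 = 5346$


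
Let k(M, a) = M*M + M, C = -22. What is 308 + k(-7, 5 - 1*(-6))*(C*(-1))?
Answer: 1232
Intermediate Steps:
k(M, a) = M + M² (k(M, a) = M² + M = M + M²)
308 + k(-7, 5 - 1*(-6))*(C*(-1)) = 308 + (-7*(1 - 7))*(-22*(-1)) = 308 - 7*(-6)*22 = 308 + 42*22 = 308 + 924 = 1232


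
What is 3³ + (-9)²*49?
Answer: 3996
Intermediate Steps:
3³ + (-9)²*49 = 27 + 81*49 = 27 + 3969 = 3996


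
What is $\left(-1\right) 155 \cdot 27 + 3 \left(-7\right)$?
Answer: $-4206$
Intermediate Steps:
$\left(-1\right) 155 \cdot 27 + 3 \left(-7\right) = \left(-155\right) 27 - 21 = -4185 - 21 = -4206$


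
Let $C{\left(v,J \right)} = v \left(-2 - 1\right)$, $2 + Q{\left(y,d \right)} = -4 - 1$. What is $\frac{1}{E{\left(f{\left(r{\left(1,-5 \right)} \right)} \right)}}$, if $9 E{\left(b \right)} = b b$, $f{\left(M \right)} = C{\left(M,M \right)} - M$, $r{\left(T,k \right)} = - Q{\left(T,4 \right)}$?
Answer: $\frac{9}{784} \approx 0.01148$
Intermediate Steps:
$Q{\left(y,d \right)} = -7$ ($Q{\left(y,d \right)} = -2 - 5 = -7$)
$C{\left(v,J \right)} = - 3 v$ ($C{\left(v,J \right)} = v \left(-3\right) = - 3 v$)
$r{\left(T,k \right)} = 7$ ($r{\left(T,k \right)} = \left(-1\right) \left(-7\right) = 7$)
$f{\left(M \right)} = - 4 M$ ($f{\left(M \right)} = - 3 M - M = - 4 M$)
$E{\left(b \right)} = \frac{b^{2}}{9}$ ($E{\left(b \right)} = \frac{b b}{9} = \frac{b^{2}}{9}$)
$\frac{1}{E{\left(f{\left(r{\left(1,-5 \right)} \right)} \right)}} = \frac{1}{\frac{1}{9} \left(\left(-4\right) 7\right)^{2}} = \frac{1}{\frac{1}{9} \left(-28\right)^{2}} = \frac{1}{\frac{1}{9} \cdot 784} = \frac{1}{\frac{784}{9}} = \frac{9}{784}$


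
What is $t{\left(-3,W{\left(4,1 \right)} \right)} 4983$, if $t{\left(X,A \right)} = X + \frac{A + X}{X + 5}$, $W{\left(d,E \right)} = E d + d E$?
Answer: $- \frac{4983}{2} \approx -2491.5$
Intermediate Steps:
$W{\left(d,E \right)} = 2 E d$ ($W{\left(d,E \right)} = E d + E d = 2 E d$)
$t{\left(X,A \right)} = X + \frac{A + X}{5 + X}$
$t{\left(-3,W{\left(4,1 \right)} \right)} 4983 = \frac{2 \cdot 1 \cdot 4 + \left(-3\right)^{2} + 6 \left(-3\right)}{5 - 3} \cdot 4983 = \frac{8 + 9 - 18}{2} \cdot 4983 = \frac{1}{2} \left(-1\right) 4983 = \left(- \frac{1}{2}\right) 4983 = - \frac{4983}{2}$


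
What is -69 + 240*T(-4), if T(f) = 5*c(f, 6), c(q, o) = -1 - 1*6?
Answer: -8469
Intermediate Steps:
c(q, o) = -7 (c(q, o) = -1 - 6 = -7)
T(f) = -35 (T(f) = 5*(-7) = -35)
-69 + 240*T(-4) = -69 + 240*(-35) = -69 - 8400 = -8469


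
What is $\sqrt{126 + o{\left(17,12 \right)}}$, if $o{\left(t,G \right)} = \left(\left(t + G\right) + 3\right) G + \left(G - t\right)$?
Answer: $\sqrt{505} \approx 22.472$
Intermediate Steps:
$o{\left(t,G \right)} = G - t + G \left(3 + G + t\right)$ ($o{\left(t,G \right)} = \left(\left(G + t\right) + 3\right) G + \left(G - t\right) = \left(3 + G + t\right) G + \left(G - t\right) = G \left(3 + G + t\right) + \left(G - t\right) = G - t + G \left(3 + G + t\right)$)
$\sqrt{126 + o{\left(17,12 \right)}} = \sqrt{126 + \left(12^{2} - 17 + 4 \cdot 12 + 12 \cdot 17\right)} = \sqrt{126 + \left(144 - 17 + 48 + 204\right)} = \sqrt{126 + 379} = \sqrt{505}$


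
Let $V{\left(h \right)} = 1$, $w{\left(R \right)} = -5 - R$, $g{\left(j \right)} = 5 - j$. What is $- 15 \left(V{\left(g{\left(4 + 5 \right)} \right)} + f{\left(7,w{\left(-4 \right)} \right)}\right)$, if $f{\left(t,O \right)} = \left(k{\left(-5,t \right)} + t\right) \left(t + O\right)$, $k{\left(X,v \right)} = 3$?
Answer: $-915$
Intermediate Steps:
$f{\left(t,O \right)} = \left(3 + t\right) \left(O + t\right)$ ($f{\left(t,O \right)} = \left(3 + t\right) \left(t + O\right) = \left(3 + t\right) \left(O + t\right)$)
$- 15 \left(V{\left(g{\left(4 + 5 \right)} \right)} + f{\left(7,w{\left(-4 \right)} \right)}\right) = - 15 \left(1 + \left(7^{2} + 3 \left(-5 - -4\right) + 3 \cdot 7 + \left(-5 - -4\right) 7\right)\right) = - 15 \left(1 + \left(49 + 3 \left(-5 + 4\right) + 21 + \left(-5 + 4\right) 7\right)\right) = - 15 \left(1 + \left(49 + 3 \left(-1\right) + 21 - 7\right)\right) = - 15 \left(1 + \left(49 - 3 + 21 - 7\right)\right) = - 15 \left(1 + 60\right) = \left(-15\right) 61 = -915$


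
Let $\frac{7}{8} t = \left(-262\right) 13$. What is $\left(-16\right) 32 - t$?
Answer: $\frac{23664}{7} \approx 3380.6$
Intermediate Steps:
$t = - \frac{27248}{7}$ ($t = \frac{8 \left(\left(-262\right) 13\right)}{7} = \frac{8}{7} \left(-3406\right) = - \frac{27248}{7} \approx -3892.6$)
$\left(-16\right) 32 - t = \left(-16\right) 32 - - \frac{27248}{7} = -512 + \frac{27248}{7} = \frac{23664}{7}$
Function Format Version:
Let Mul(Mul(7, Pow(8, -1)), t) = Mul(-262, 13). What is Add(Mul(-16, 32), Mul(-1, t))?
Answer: Rational(23664, 7) ≈ 3380.6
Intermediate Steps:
t = Rational(-27248, 7) (t = Mul(Rational(8, 7), Mul(-262, 13)) = Mul(Rational(8, 7), -3406) = Rational(-27248, 7) ≈ -3892.6)
Add(Mul(-16, 32), Mul(-1, t)) = Add(Mul(-16, 32), Mul(-1, Rational(-27248, 7))) = Add(-512, Rational(27248, 7)) = Rational(23664, 7)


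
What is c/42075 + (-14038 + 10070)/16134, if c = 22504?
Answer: 32687656/113139675 ≈ 0.28891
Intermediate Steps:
c/42075 + (-14038 + 10070)/16134 = 22504/42075 + (-14038 + 10070)/16134 = 22504*(1/42075) - 3968*1/16134 = 22504/42075 - 1984/8067 = 32687656/113139675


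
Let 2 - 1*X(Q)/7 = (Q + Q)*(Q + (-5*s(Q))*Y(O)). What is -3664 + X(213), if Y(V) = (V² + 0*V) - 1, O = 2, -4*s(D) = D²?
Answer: -1015955317/2 ≈ -5.0798e+8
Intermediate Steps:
s(D) = -D²/4
Y(V) = -1 + V² (Y(V) = (V² + 0) - 1 = V² - 1 = -1 + V²)
X(Q) = 14 - 14*Q*(Q + 15*Q²/4) (X(Q) = 14 - 7*(Q + Q)*(Q + (-(-5)*Q²/4)*(-1 + 2²)) = 14 - 7*2*Q*(Q + (5*Q²/4)*(-1 + 4)) = 14 - 7*2*Q*(Q + (5*Q²/4)*3) = 14 - 7*2*Q*(Q + 15*Q²/4) = 14 - 14*Q*(Q + 15*Q²/4))
-3664 + X(213) = -3664 + (14 - 14*213² - 105/2*213³) = -3664 + (14 - 14*45369 - 105/2*9663597) = -3664 + (14 - 635166 - 1014677685/2) = -3664 - 1015947989/2 = -1015955317/2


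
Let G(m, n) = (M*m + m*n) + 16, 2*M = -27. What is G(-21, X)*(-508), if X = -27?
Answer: -440182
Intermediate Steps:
M = -27/2 (M = (½)*(-27) = -27/2 ≈ -13.500)
G(m, n) = 16 - 27*m/2 + m*n (G(m, n) = (-27*m/2 + m*n) + 16 = 16 - 27*m/2 + m*n)
G(-21, X)*(-508) = (16 - 27/2*(-21) - 21*(-27))*(-508) = (16 + 567/2 + 567)*(-508) = (1733/2)*(-508) = -440182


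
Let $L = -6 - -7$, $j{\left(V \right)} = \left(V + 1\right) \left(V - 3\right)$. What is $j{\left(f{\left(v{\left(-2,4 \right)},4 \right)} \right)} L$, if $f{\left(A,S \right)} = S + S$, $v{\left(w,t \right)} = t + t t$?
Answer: $45$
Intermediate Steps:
$v{\left(w,t \right)} = t + t^{2}$
$f{\left(A,S \right)} = 2 S$
$j{\left(V \right)} = \left(1 + V\right) \left(-3 + V\right)$
$L = 1$ ($L = -6 + 7 = 1$)
$j{\left(f{\left(v{\left(-2,4 \right)},4 \right)} \right)} L = \left(-3 + \left(2 \cdot 4\right)^{2} - 2 \cdot 2 \cdot 4\right) 1 = \left(-3 + 8^{2} - 16\right) 1 = \left(-3 + 64 - 16\right) 1 = 45 \cdot 1 = 45$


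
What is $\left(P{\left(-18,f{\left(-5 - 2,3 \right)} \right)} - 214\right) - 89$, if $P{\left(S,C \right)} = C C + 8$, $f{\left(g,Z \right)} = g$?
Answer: $-246$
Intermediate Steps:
$P{\left(S,C \right)} = 8 + C^{2}$ ($P{\left(S,C \right)} = C^{2} + 8 = 8 + C^{2}$)
$\left(P{\left(-18,f{\left(-5 - 2,3 \right)} \right)} - 214\right) - 89 = \left(\left(8 + \left(-5 - 2\right)^{2}\right) - 214\right) - 89 = \left(\left(8 + \left(-7\right)^{2}\right) - 214\right) - 89 = \left(\left(8 + 49\right) - 214\right) - 89 = \left(57 - 214\right) - 89 = -157 - 89 = -246$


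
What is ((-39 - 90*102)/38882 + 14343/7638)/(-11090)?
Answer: -40605817/274459678370 ≈ -0.00014795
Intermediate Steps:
((-39 - 90*102)/38882 + 14343/7638)/(-11090) = ((-39 - 9180)*(1/38882) + 14343*(1/7638))*(-1/11090) = (-9219*1/38882 + 4781/2546)*(-1/11090) = (-9219/38882 + 4781/2546)*(-1/11090) = (40605817/24748393)*(-1/11090) = -40605817/274459678370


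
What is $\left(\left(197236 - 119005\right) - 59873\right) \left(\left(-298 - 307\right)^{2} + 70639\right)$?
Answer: $8016277712$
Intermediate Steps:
$\left(\left(197236 - 119005\right) - 59873\right) \left(\left(-298 - 307\right)^{2} + 70639\right) = \left(78231 - 59873\right) \left(\left(-605\right)^{2} + 70639\right) = 18358 \left(366025 + 70639\right) = 18358 \cdot 436664 = 8016277712$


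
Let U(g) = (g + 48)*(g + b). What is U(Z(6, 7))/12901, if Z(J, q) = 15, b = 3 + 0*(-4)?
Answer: 162/1843 ≈ 0.087900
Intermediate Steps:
b = 3 (b = 3 + 0 = 3)
U(g) = (3 + g)*(48 + g) (U(g) = (g + 48)*(g + 3) = (48 + g)*(3 + g) = (3 + g)*(48 + g))
U(Z(6, 7))/12901 = (144 + 15**2 + 51*15)/12901 = (144 + 225 + 765)*(1/12901) = 1134*(1/12901) = 162/1843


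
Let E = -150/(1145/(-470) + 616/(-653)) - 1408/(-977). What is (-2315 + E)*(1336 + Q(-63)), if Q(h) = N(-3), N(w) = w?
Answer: -204345838510897/67556619 ≈ -3.0248e+6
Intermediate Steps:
Q(h) = -3
E = 3095869676/67556619 (E = -150/(1145*(-1/470) + 616*(-1/653)) - 1408*(-1/977) = -150/(-229/94 - 616/653) + 1408/977 = -150/(-207441/61382) + 1408/977 = -150*(-61382/207441) + 1408/977 = 3069100/69147 + 1408/977 = 3095869676/67556619 ≈ 45.826)
(-2315 + E)*(1336 + Q(-63)) = (-2315 + 3095869676/67556619)*(1336 - 3) = -153297703309/67556619*1333 = -204345838510897/67556619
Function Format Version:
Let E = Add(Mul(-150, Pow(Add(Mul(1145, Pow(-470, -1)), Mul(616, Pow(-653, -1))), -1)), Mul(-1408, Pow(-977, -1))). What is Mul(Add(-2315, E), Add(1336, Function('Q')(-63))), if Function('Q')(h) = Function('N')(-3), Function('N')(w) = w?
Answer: Rational(-204345838510897, 67556619) ≈ -3.0248e+6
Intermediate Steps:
Function('Q')(h) = -3
E = Rational(3095869676, 67556619) (E = Add(Mul(-150, Pow(Add(Mul(1145, Rational(-1, 470)), Mul(616, Rational(-1, 653))), -1)), Mul(-1408, Rational(-1, 977))) = Add(Mul(-150, Pow(Add(Rational(-229, 94), Rational(-616, 653)), -1)), Rational(1408, 977)) = Add(Mul(-150, Pow(Rational(-207441, 61382), -1)), Rational(1408, 977)) = Add(Mul(-150, Rational(-61382, 207441)), Rational(1408, 977)) = Add(Rational(3069100, 69147), Rational(1408, 977)) = Rational(3095869676, 67556619) ≈ 45.826)
Mul(Add(-2315, E), Add(1336, Function('Q')(-63))) = Mul(Add(-2315, Rational(3095869676, 67556619)), Add(1336, -3)) = Mul(Rational(-153297703309, 67556619), 1333) = Rational(-204345838510897, 67556619)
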